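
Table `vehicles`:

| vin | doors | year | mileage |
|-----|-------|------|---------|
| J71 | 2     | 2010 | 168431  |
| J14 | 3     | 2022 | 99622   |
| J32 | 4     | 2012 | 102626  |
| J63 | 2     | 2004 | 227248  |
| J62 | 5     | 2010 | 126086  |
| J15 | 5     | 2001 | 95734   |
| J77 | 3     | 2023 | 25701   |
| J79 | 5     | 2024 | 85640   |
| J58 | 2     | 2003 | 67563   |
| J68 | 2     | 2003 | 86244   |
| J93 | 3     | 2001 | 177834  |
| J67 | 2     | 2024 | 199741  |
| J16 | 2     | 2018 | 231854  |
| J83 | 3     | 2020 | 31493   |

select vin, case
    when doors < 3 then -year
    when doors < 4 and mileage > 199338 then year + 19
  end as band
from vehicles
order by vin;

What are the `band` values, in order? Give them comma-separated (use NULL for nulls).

NULL, NULL, -2018, NULL, -2003, NULL, -2004, -2024, -2003, -2010, NULL, NULL, NULL, NULL

vin=J14: (no match → NULL) → NULL
vin=J15: (no match → NULL) → NULL
vin=J16: doors < 3 → -2018
vin=J32: (no match → NULL) → NULL
vin=J58: doors < 3 → -2003
vin=J62: (no match → NULL) → NULL
vin=J63: doors < 3 → -2004
vin=J67: doors < 3 → -2024
vin=J68: doors < 3 → -2003
vin=J71: doors < 3 → -2010
vin=J77: (no match → NULL) → NULL
vin=J79: (no match → NULL) → NULL
vin=J83: (no match → NULL) → NULL
vin=J93: (no match → NULL) → NULL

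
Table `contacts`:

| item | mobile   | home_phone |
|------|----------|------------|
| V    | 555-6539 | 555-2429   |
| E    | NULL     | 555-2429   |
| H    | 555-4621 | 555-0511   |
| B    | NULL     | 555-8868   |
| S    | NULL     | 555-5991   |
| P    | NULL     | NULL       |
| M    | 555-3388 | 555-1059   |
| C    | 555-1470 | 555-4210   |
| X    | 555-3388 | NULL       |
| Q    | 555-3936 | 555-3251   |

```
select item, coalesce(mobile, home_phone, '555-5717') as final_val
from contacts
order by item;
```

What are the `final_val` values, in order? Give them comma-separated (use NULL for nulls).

item=B: mobile=NULL, home_phone=555-8868 → 555-8868
item=C: mobile=555-1470 → 555-1470
item=E: mobile=NULL, home_phone=555-2429 → 555-2429
item=H: mobile=555-4621 → 555-4621
item=M: mobile=555-3388 → 555-3388
item=P: mobile=NULL, home_phone=NULL, → literal 555-5717 → 555-5717
item=Q: mobile=555-3936 → 555-3936
item=S: mobile=NULL, home_phone=555-5991 → 555-5991
item=V: mobile=555-6539 → 555-6539
item=X: mobile=555-3388 → 555-3388

555-8868, 555-1470, 555-2429, 555-4621, 555-3388, 555-5717, 555-3936, 555-5991, 555-6539, 555-3388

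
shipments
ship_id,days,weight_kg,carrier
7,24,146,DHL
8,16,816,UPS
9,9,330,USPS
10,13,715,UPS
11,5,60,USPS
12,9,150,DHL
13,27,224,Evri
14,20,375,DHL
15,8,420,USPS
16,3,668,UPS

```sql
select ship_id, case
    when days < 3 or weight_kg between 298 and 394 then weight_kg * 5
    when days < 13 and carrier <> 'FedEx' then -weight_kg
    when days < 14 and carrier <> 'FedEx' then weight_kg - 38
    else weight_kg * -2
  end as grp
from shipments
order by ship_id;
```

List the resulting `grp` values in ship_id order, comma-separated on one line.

-292, -1632, 1650, 677, -60, -150, -448, 1875, -420, -668

ship_id=7: ELSE → -292
ship_id=8: ELSE → -1632
ship_id=9: days < 3 or weight_kg between 298 and 394 → 1650
ship_id=10: days < 14 and carrier <> 'FedEx' → 677
ship_id=11: days < 13 and carrier <> 'FedEx' → -60
ship_id=12: days < 13 and carrier <> 'FedEx' → -150
ship_id=13: ELSE → -448
ship_id=14: days < 3 or weight_kg between 298 and 394 → 1875
ship_id=15: days < 13 and carrier <> 'FedEx' → -420
ship_id=16: days < 13 and carrier <> 'FedEx' → -668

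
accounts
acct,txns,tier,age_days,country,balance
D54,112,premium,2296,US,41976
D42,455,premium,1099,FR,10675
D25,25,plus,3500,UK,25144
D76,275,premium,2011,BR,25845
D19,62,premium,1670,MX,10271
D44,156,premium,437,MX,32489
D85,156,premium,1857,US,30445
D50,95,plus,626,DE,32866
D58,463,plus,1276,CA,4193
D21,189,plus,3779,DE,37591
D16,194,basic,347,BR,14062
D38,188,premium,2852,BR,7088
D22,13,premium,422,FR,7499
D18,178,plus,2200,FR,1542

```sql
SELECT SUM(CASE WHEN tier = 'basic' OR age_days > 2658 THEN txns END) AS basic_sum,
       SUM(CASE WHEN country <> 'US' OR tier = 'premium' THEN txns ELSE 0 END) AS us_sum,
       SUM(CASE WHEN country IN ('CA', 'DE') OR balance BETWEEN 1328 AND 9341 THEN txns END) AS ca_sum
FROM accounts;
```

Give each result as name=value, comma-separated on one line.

basic_sum=596, us_sum=2561, ca_sum=1126

[basic_sum: tier = 'basic' OR age_days > 2658]
acct=D54: ✗
acct=D42: ✗
acct=D25: ✓ → 25
acct=D76: ✗
acct=D19: ✗
acct=D44: ✗
acct=D85: ✗
acct=D50: ✗
acct=D58: ✗
acct=D21: ✓ → 189
acct=D16: ✓ → 194
acct=D38: ✓ → 188
acct=D22: ✗
acct=D18: ✗
basic_sum = 25 + 189 + 194 + 188 = 596
—
[us_sum: country <> 'US' OR tier = 'premium']
acct=D54: ✓ → 112
acct=D42: ✓ → 455
acct=D25: ✓ → 25
acct=D76: ✓ → 275
acct=D19: ✓ → 62
acct=D44: ✓ → 156
acct=D85: ✓ → 156
acct=D50: ✓ → 95
acct=D58: ✓ → 463
acct=D21: ✓ → 189
acct=D16: ✓ → 194
acct=D38: ✓ → 188
acct=D22: ✓ → 13
acct=D18: ✓ → 178
us_sum = 112 + 455 + 25 + 275 + 62 + 156 + 156 + 95 + 463 + 189 + 194 + 188 + 13 + 178 = 2561
—
[ca_sum: country IN ('CA', 'DE') OR balance BETWEEN 1328 AND 9341]
acct=D54: ✗
acct=D42: ✗
acct=D25: ✗
acct=D76: ✗
acct=D19: ✗
acct=D44: ✗
acct=D85: ✗
acct=D50: ✓ → 95
acct=D58: ✓ → 463
acct=D21: ✓ → 189
acct=D16: ✗
acct=D38: ✓ → 188
acct=D22: ✓ → 13
acct=D18: ✓ → 178
ca_sum = 95 + 463 + 189 + 188 + 13 + 178 = 1126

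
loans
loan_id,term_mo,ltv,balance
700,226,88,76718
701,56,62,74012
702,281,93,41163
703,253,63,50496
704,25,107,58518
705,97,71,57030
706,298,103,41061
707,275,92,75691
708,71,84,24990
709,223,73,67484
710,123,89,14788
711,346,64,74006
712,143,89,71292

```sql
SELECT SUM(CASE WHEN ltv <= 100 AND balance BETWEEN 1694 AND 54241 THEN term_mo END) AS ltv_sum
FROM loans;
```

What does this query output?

728

loan_id=700: ✗
loan_id=701: ✗
loan_id=702: ✓ → 281
loan_id=703: ✓ → 253
loan_id=704: ✗
loan_id=705: ✗
loan_id=706: ✗
loan_id=707: ✗
loan_id=708: ✓ → 71
loan_id=709: ✗
loan_id=710: ✓ → 123
loan_id=711: ✗
loan_id=712: ✗
ltv_sum = 281 + 253 + 71 + 123 = 728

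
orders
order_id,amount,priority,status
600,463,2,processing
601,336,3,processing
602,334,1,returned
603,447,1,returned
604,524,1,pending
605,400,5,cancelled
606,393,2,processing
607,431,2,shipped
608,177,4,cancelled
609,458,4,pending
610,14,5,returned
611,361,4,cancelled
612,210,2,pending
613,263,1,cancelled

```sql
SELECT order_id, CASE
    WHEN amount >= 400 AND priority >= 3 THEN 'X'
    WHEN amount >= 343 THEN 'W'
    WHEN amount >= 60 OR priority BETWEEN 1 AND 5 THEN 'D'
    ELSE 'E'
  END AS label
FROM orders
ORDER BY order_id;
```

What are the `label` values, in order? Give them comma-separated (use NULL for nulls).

W, D, D, W, W, X, W, W, D, X, D, W, D, D

order_id=600: amount >= 343 → W
order_id=601: amount >= 60 OR priority BETWEEN 1 AND 5 → D
order_id=602: amount >= 60 OR priority BETWEEN 1 AND 5 → D
order_id=603: amount >= 343 → W
order_id=604: amount >= 343 → W
order_id=605: amount >= 400 AND priority >= 3 → X
order_id=606: amount >= 343 → W
order_id=607: amount >= 343 → W
order_id=608: amount >= 60 OR priority BETWEEN 1 AND 5 → D
order_id=609: amount >= 400 AND priority >= 3 → X
order_id=610: amount >= 60 OR priority BETWEEN 1 AND 5 → D
order_id=611: amount >= 343 → W
order_id=612: amount >= 60 OR priority BETWEEN 1 AND 5 → D
order_id=613: amount >= 60 OR priority BETWEEN 1 AND 5 → D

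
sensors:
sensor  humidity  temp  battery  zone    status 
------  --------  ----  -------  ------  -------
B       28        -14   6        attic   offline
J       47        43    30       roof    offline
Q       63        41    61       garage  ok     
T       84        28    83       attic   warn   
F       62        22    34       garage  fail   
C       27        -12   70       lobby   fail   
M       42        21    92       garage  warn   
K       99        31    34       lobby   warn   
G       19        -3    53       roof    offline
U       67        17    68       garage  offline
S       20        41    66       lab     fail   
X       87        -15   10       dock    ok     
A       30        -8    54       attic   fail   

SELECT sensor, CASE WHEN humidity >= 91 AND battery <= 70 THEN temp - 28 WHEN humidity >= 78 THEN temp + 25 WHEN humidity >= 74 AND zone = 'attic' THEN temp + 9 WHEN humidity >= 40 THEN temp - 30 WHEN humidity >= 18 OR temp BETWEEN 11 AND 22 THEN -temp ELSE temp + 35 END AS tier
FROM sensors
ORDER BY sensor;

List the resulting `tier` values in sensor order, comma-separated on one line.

sensor=A: humidity >= 18 OR temp BETWEEN 11 AND 22 → 8
sensor=B: humidity >= 18 OR temp BETWEEN 11 AND 22 → 14
sensor=C: humidity >= 18 OR temp BETWEEN 11 AND 22 → 12
sensor=F: humidity >= 40 → -8
sensor=G: humidity >= 18 OR temp BETWEEN 11 AND 22 → 3
sensor=J: humidity >= 40 → 13
sensor=K: humidity >= 91 AND battery <= 70 → 3
sensor=M: humidity >= 40 → -9
sensor=Q: humidity >= 40 → 11
sensor=S: humidity >= 18 OR temp BETWEEN 11 AND 22 → -41
sensor=T: humidity >= 78 → 53
sensor=U: humidity >= 40 → -13
sensor=X: humidity >= 78 → 10

8, 14, 12, -8, 3, 13, 3, -9, 11, -41, 53, -13, 10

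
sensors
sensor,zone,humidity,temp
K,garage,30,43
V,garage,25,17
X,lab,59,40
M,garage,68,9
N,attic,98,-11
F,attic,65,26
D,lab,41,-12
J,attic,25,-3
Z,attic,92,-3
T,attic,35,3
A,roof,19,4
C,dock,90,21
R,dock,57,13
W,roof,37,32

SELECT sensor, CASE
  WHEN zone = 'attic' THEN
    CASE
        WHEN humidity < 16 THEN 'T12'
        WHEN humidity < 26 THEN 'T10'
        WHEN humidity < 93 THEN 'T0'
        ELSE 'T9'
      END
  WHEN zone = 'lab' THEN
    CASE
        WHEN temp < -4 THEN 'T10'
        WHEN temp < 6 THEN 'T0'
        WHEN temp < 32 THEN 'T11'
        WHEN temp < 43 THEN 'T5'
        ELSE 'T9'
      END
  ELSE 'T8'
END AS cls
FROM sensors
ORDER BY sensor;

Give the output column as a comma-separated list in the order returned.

T8, T8, T10, T0, T10, T8, T8, T9, T8, T0, T8, T8, T5, T0

sensor=A: zone='roof' → outer ELSE → T8
sensor=C: zone='dock' → outer ELSE → T8
sensor=D: zone='lab' → inner[temp < -4] → T10
sensor=F: zone='attic' → inner[humidity < 93] → T0
sensor=J: zone='attic' → inner[humidity < 26] → T10
sensor=K: zone='garage' → outer ELSE → T8
sensor=M: zone='garage' → outer ELSE → T8
sensor=N: zone='attic' → inner[ELSE] → T9
sensor=R: zone='dock' → outer ELSE → T8
sensor=T: zone='attic' → inner[humidity < 93] → T0
sensor=V: zone='garage' → outer ELSE → T8
sensor=W: zone='roof' → outer ELSE → T8
sensor=X: zone='lab' → inner[temp < 43] → T5
sensor=Z: zone='attic' → inner[humidity < 93] → T0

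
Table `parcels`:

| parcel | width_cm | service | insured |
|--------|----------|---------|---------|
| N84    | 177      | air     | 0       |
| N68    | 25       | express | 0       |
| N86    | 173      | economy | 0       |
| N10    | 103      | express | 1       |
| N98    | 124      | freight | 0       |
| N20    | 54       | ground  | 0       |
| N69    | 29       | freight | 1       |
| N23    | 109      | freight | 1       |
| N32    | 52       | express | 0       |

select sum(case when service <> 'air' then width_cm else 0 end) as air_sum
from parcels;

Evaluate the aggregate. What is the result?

parcel=N84: ✗
parcel=N68: ✓ → 25
parcel=N86: ✓ → 173
parcel=N10: ✓ → 103
parcel=N98: ✓ → 124
parcel=N20: ✓ → 54
parcel=N69: ✓ → 29
parcel=N23: ✓ → 109
parcel=N32: ✓ → 52
air_sum = 25 + 173 + 103 + 124 + 54 + 29 + 109 + 52 = 669

669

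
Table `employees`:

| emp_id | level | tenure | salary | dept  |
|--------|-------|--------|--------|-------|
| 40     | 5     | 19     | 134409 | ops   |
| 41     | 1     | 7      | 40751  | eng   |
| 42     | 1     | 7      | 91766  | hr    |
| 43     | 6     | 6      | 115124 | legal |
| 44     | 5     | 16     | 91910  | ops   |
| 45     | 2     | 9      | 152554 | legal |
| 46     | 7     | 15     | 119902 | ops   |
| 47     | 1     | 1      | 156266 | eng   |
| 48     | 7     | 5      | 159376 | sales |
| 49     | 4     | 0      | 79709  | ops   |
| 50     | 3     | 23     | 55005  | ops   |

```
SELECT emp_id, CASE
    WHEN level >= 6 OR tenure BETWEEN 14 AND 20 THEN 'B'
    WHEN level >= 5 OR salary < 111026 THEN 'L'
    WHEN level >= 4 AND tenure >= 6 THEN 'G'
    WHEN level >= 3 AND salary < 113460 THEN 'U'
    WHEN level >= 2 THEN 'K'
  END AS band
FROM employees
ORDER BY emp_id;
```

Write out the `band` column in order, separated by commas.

B, L, L, B, B, K, B, NULL, B, L, L

emp_id=40: level >= 6 OR tenure BETWEEN 14 AND 20 → B
emp_id=41: level >= 5 OR salary < 111026 → L
emp_id=42: level >= 5 OR salary < 111026 → L
emp_id=43: level >= 6 OR tenure BETWEEN 14 AND 20 → B
emp_id=44: level >= 6 OR tenure BETWEEN 14 AND 20 → B
emp_id=45: level >= 2 → K
emp_id=46: level >= 6 OR tenure BETWEEN 14 AND 20 → B
emp_id=47: (no match → NULL) → NULL
emp_id=48: level >= 6 OR tenure BETWEEN 14 AND 20 → B
emp_id=49: level >= 5 OR salary < 111026 → L
emp_id=50: level >= 5 OR salary < 111026 → L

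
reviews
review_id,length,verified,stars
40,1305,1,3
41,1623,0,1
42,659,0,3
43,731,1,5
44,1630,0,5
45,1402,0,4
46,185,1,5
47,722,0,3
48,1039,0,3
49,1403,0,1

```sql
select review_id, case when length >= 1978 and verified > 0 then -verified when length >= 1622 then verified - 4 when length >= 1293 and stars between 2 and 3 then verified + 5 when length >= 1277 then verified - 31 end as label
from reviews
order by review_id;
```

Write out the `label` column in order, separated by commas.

review_id=40: length >= 1293 and stars between 2 and 3 → 6
review_id=41: length >= 1622 → -4
review_id=42: (no match → NULL) → NULL
review_id=43: (no match → NULL) → NULL
review_id=44: length >= 1622 → -4
review_id=45: length >= 1277 → -31
review_id=46: (no match → NULL) → NULL
review_id=47: (no match → NULL) → NULL
review_id=48: (no match → NULL) → NULL
review_id=49: length >= 1277 → -31

6, -4, NULL, NULL, -4, -31, NULL, NULL, NULL, -31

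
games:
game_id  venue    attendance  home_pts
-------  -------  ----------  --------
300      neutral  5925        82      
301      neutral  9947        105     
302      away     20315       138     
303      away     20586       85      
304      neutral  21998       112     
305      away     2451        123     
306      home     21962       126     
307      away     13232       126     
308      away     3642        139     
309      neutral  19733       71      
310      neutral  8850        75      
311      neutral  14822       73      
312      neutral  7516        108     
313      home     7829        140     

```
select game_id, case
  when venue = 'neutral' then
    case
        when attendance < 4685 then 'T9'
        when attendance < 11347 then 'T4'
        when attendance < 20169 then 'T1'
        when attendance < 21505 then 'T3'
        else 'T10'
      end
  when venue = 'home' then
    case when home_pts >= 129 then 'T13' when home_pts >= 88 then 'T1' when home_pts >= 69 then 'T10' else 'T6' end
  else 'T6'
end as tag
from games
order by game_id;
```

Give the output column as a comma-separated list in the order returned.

game_id=300: venue='neutral' → inner[attendance < 11347] → T4
game_id=301: venue='neutral' → inner[attendance < 11347] → T4
game_id=302: venue='away' → outer ELSE → T6
game_id=303: venue='away' → outer ELSE → T6
game_id=304: venue='neutral' → inner[ELSE] → T10
game_id=305: venue='away' → outer ELSE → T6
game_id=306: venue='home' → inner[home_pts >= 88] → T1
game_id=307: venue='away' → outer ELSE → T6
game_id=308: venue='away' → outer ELSE → T6
game_id=309: venue='neutral' → inner[attendance < 20169] → T1
game_id=310: venue='neutral' → inner[attendance < 11347] → T4
game_id=311: venue='neutral' → inner[attendance < 20169] → T1
game_id=312: venue='neutral' → inner[attendance < 11347] → T4
game_id=313: venue='home' → inner[home_pts >= 129] → T13

T4, T4, T6, T6, T10, T6, T1, T6, T6, T1, T4, T1, T4, T13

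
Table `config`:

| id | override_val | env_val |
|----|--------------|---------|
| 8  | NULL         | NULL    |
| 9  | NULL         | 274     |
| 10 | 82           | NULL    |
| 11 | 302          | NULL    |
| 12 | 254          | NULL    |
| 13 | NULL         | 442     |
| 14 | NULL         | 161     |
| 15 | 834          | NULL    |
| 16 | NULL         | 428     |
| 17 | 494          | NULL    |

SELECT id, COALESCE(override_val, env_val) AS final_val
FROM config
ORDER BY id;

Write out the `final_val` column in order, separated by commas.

id=8: override_val=NULL, env_val=NULL (all NULL) → NULL
id=9: override_val=NULL, env_val=274 → 274
id=10: override_val=82 → 82
id=11: override_val=302 → 302
id=12: override_val=254 → 254
id=13: override_val=NULL, env_val=442 → 442
id=14: override_val=NULL, env_val=161 → 161
id=15: override_val=834 → 834
id=16: override_val=NULL, env_val=428 → 428
id=17: override_val=494 → 494

NULL, 274, 82, 302, 254, 442, 161, 834, 428, 494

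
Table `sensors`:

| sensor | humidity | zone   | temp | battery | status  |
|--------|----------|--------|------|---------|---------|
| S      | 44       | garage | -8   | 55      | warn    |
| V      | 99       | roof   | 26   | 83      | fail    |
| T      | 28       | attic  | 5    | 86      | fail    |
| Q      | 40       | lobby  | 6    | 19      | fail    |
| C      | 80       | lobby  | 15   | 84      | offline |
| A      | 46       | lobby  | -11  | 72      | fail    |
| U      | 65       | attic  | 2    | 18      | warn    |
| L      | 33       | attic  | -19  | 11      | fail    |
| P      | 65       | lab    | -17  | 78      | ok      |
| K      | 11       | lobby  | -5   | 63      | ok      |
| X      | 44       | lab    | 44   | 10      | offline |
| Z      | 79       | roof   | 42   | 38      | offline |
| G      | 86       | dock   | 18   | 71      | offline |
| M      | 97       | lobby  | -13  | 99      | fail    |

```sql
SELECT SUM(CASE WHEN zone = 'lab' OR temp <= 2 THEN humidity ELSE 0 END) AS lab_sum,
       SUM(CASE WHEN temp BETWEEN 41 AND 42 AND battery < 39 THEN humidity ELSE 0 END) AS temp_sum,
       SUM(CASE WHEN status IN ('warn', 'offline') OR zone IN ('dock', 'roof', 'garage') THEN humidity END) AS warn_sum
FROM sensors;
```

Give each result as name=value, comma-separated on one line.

lab_sum=405, temp_sum=79, warn_sum=497

[lab_sum: zone = 'lab' OR temp <= 2]
sensor=S: ✓ → 44
sensor=V: ✗
sensor=T: ✗
sensor=Q: ✗
sensor=C: ✗
sensor=A: ✓ → 46
sensor=U: ✓ → 65
sensor=L: ✓ → 33
sensor=P: ✓ → 65
sensor=K: ✓ → 11
sensor=X: ✓ → 44
sensor=Z: ✗
sensor=G: ✗
sensor=M: ✓ → 97
lab_sum = 44 + 46 + 65 + 33 + 65 + 11 + 44 + 97 = 405
—
[temp_sum: temp BETWEEN 41 AND 42 AND battery < 39]
sensor=S: ✗
sensor=V: ✗
sensor=T: ✗
sensor=Q: ✗
sensor=C: ✗
sensor=A: ✗
sensor=U: ✗
sensor=L: ✗
sensor=P: ✗
sensor=K: ✗
sensor=X: ✗
sensor=Z: ✓ → 79
sensor=G: ✗
sensor=M: ✗
temp_sum = 79
—
[warn_sum: status IN ('warn', 'offline') OR zone IN ('dock', 'roof', 'garage')]
sensor=S: ✓ → 44
sensor=V: ✓ → 99
sensor=T: ✗
sensor=Q: ✗
sensor=C: ✓ → 80
sensor=A: ✗
sensor=U: ✓ → 65
sensor=L: ✗
sensor=P: ✗
sensor=K: ✗
sensor=X: ✓ → 44
sensor=Z: ✓ → 79
sensor=G: ✓ → 86
sensor=M: ✗
warn_sum = 44 + 99 + 80 + 65 + 44 + 79 + 86 = 497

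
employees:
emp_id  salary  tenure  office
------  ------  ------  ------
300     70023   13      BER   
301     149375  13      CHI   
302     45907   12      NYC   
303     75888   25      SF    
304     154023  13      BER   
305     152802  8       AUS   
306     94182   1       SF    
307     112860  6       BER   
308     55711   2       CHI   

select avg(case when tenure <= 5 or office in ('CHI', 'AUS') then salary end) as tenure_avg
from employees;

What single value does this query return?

emp_id=300: ✗
emp_id=301: ✓ → 149375
emp_id=302: ✗
emp_id=303: ✗
emp_id=304: ✗
emp_id=305: ✓ → 152802
emp_id=306: ✓ → 94182
emp_id=307: ✗
emp_id=308: ✓ → 55711
tenure_avg = (149375 + 152802 + 94182 + 55711) / 4 = 113017.5

113017.5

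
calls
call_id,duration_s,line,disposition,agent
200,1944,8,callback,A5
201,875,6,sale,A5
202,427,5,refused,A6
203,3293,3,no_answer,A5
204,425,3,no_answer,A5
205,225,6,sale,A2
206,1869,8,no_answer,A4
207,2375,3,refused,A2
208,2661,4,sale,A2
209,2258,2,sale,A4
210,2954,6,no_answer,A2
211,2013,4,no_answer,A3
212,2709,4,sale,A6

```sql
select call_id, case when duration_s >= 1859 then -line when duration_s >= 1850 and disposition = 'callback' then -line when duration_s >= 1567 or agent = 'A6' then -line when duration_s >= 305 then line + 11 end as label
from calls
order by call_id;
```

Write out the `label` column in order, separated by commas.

call_id=200: duration_s >= 1859 → -8
call_id=201: duration_s >= 305 → 17
call_id=202: duration_s >= 1567 or agent = 'A6' → -5
call_id=203: duration_s >= 1859 → -3
call_id=204: duration_s >= 305 → 14
call_id=205: (no match → NULL) → NULL
call_id=206: duration_s >= 1859 → -8
call_id=207: duration_s >= 1859 → -3
call_id=208: duration_s >= 1859 → -4
call_id=209: duration_s >= 1859 → -2
call_id=210: duration_s >= 1859 → -6
call_id=211: duration_s >= 1859 → -4
call_id=212: duration_s >= 1859 → -4

-8, 17, -5, -3, 14, NULL, -8, -3, -4, -2, -6, -4, -4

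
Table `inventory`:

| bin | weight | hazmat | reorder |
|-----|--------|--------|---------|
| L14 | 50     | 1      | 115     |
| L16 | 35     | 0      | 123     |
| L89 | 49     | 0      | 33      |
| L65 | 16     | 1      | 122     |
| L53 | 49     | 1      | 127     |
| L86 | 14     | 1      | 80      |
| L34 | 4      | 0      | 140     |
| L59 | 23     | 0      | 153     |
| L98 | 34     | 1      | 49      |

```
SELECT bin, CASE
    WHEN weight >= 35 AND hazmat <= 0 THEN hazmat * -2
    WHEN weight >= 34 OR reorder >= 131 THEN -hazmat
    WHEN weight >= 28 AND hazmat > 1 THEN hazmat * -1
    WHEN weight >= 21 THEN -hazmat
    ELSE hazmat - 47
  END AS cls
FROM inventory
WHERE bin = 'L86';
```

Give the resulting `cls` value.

-46

bin = L86: weight=14, hazmat=1, reorder=80.
weight >= 35 AND hazmat <= 0 → false
weight >= 34 OR reorder >= 131 → false
weight >= 28 AND hazmat > 1 → false
weight >= 21 → false
No prior WHEN matched → ELSE → -46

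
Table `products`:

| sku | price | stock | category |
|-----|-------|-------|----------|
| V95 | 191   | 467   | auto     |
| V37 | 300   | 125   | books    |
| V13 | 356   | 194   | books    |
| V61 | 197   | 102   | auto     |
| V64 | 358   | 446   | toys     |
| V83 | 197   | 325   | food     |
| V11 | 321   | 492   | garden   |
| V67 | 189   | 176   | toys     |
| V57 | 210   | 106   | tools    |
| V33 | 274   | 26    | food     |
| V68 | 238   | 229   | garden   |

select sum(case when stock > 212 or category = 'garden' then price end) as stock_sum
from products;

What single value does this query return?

1305

sku=V95: ✓ → 191
sku=V37: ✗
sku=V13: ✗
sku=V61: ✗
sku=V64: ✓ → 358
sku=V83: ✓ → 197
sku=V11: ✓ → 321
sku=V67: ✗
sku=V57: ✗
sku=V33: ✗
sku=V68: ✓ → 238
stock_sum = 191 + 358 + 197 + 321 + 238 = 1305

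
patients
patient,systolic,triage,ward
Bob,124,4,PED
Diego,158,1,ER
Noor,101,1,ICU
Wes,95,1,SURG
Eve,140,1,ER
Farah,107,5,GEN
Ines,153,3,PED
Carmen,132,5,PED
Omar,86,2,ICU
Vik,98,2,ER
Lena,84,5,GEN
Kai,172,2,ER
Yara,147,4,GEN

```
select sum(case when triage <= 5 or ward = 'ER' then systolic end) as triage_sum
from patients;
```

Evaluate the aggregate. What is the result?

patient=Bob: ✓ → 124
patient=Diego: ✓ → 158
patient=Noor: ✓ → 101
patient=Wes: ✓ → 95
patient=Eve: ✓ → 140
patient=Farah: ✓ → 107
patient=Ines: ✓ → 153
patient=Carmen: ✓ → 132
patient=Omar: ✓ → 86
patient=Vik: ✓ → 98
patient=Lena: ✓ → 84
patient=Kai: ✓ → 172
patient=Yara: ✓ → 147
triage_sum = 124 + 158 + 101 + 95 + 140 + 107 + 153 + 132 + 86 + 98 + 84 + 172 + 147 = 1597

1597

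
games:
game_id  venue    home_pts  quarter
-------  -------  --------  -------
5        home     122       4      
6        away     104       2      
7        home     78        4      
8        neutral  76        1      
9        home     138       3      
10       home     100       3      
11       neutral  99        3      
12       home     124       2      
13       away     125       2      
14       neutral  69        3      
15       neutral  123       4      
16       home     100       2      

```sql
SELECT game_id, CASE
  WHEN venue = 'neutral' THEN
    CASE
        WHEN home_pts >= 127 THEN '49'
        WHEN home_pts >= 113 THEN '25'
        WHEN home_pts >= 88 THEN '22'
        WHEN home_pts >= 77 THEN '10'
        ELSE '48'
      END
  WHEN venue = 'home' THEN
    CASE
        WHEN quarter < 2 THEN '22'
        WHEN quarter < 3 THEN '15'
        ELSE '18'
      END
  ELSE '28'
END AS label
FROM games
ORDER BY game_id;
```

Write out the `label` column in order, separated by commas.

18, 28, 18, 48, 18, 18, 22, 15, 28, 48, 25, 15

game_id=5: venue='home' → inner[ELSE] → 18
game_id=6: venue='away' → outer ELSE → 28
game_id=7: venue='home' → inner[ELSE] → 18
game_id=8: venue='neutral' → inner[ELSE] → 48
game_id=9: venue='home' → inner[ELSE] → 18
game_id=10: venue='home' → inner[ELSE] → 18
game_id=11: venue='neutral' → inner[home_pts >= 88] → 22
game_id=12: venue='home' → inner[quarter < 3] → 15
game_id=13: venue='away' → outer ELSE → 28
game_id=14: venue='neutral' → inner[ELSE] → 48
game_id=15: venue='neutral' → inner[home_pts >= 113] → 25
game_id=16: venue='home' → inner[quarter < 3] → 15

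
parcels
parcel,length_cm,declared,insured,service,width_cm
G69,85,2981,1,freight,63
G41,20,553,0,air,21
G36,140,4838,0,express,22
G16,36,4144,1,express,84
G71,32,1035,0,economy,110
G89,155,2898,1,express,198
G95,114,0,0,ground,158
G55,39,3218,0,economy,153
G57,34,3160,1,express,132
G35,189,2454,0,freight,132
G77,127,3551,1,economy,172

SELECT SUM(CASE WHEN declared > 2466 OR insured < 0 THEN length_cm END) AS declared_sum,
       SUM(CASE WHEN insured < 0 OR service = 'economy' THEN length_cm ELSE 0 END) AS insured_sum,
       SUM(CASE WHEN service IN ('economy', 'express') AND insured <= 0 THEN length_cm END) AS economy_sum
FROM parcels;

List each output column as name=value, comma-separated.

declared_sum=616, insured_sum=198, economy_sum=211

[declared_sum: declared > 2466 OR insured < 0]
parcel=G69: ✓ → 85
parcel=G41: ✗
parcel=G36: ✓ → 140
parcel=G16: ✓ → 36
parcel=G71: ✗
parcel=G89: ✓ → 155
parcel=G95: ✗
parcel=G55: ✓ → 39
parcel=G57: ✓ → 34
parcel=G35: ✗
parcel=G77: ✓ → 127
declared_sum = 85 + 140 + 36 + 155 + 39 + 34 + 127 = 616
—
[insured_sum: insured < 0 OR service = 'economy']
parcel=G69: ✗
parcel=G41: ✗
parcel=G36: ✗
parcel=G16: ✗
parcel=G71: ✓ → 32
parcel=G89: ✗
parcel=G95: ✗
parcel=G55: ✓ → 39
parcel=G57: ✗
parcel=G35: ✗
parcel=G77: ✓ → 127
insured_sum = 32 + 39 + 127 = 198
—
[economy_sum: service IN ('economy', 'express') AND insured <= 0]
parcel=G69: ✗
parcel=G41: ✗
parcel=G36: ✓ → 140
parcel=G16: ✗
parcel=G71: ✓ → 32
parcel=G89: ✗
parcel=G95: ✗
parcel=G55: ✓ → 39
parcel=G57: ✗
parcel=G35: ✗
parcel=G77: ✗
economy_sum = 140 + 32 + 39 = 211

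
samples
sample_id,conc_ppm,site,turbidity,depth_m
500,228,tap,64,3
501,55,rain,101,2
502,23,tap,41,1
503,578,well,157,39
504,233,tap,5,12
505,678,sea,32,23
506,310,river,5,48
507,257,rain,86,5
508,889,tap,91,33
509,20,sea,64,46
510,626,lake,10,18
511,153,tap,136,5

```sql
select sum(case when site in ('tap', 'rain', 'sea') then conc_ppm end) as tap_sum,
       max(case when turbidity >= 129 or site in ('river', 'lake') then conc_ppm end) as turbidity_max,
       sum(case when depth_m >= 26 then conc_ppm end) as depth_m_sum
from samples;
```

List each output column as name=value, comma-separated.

[tap_sum: site in ('tap', 'rain', 'sea')]
sample_id=500: ✓ → 228
sample_id=501: ✓ → 55
sample_id=502: ✓ → 23
sample_id=503: ✗
sample_id=504: ✓ → 233
sample_id=505: ✓ → 678
sample_id=506: ✗
sample_id=507: ✓ → 257
sample_id=508: ✓ → 889
sample_id=509: ✓ → 20
sample_id=510: ✗
sample_id=511: ✓ → 153
tap_sum = 228 + 55 + 23 + 233 + 678 + 257 + 889 + 20 + 153 = 2536
—
[turbidity_max: turbidity >= 129 or site in ('river', 'lake')]
sample_id=500: ✗
sample_id=501: ✗
sample_id=502: ✗
sample_id=503: ✓ → 578
sample_id=504: ✗
sample_id=505: ✗
sample_id=506: ✓ → 310
sample_id=507: ✗
sample_id=508: ✗
sample_id=509: ✗
sample_id=510: ✓ → 626
sample_id=511: ✓ → 153
turbidity_max = MAX(578, 310, 626, 153) = 626
—
[depth_m_sum: depth_m >= 26]
sample_id=500: ✗
sample_id=501: ✗
sample_id=502: ✗
sample_id=503: ✓ → 578
sample_id=504: ✗
sample_id=505: ✗
sample_id=506: ✓ → 310
sample_id=507: ✗
sample_id=508: ✓ → 889
sample_id=509: ✓ → 20
sample_id=510: ✗
sample_id=511: ✗
depth_m_sum = 578 + 310 + 889 + 20 = 1797

tap_sum=2536, turbidity_max=626, depth_m_sum=1797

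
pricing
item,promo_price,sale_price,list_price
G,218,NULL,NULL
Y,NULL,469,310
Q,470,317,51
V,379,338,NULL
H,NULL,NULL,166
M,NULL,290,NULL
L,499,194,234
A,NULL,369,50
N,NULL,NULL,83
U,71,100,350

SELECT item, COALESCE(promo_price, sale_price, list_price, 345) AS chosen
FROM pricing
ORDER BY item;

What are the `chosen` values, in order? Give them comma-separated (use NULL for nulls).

item=A: promo_price=NULL, sale_price=369 → 369
item=G: promo_price=218 → 218
item=H: promo_price=NULL, sale_price=NULL, list_price=166 → 166
item=L: promo_price=499 → 499
item=M: promo_price=NULL, sale_price=290 → 290
item=N: promo_price=NULL, sale_price=NULL, list_price=83 → 83
item=Q: promo_price=470 → 470
item=U: promo_price=71 → 71
item=V: promo_price=379 → 379
item=Y: promo_price=NULL, sale_price=469 → 469

369, 218, 166, 499, 290, 83, 470, 71, 379, 469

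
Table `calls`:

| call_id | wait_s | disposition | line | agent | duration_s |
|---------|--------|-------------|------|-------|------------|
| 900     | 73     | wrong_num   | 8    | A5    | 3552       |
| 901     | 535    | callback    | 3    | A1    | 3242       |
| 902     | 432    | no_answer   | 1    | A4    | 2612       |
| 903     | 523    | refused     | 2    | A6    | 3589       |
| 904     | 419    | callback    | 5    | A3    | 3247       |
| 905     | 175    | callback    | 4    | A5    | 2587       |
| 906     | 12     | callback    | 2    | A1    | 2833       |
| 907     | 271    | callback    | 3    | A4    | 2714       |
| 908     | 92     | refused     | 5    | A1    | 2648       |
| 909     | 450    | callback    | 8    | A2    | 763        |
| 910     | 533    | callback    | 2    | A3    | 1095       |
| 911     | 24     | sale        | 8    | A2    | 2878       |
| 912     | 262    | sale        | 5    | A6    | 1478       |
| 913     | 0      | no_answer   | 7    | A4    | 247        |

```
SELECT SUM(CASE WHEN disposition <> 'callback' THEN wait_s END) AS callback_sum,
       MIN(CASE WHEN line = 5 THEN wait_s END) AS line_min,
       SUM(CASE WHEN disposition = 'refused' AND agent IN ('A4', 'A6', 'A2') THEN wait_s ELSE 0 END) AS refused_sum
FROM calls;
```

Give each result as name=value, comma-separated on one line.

[callback_sum: disposition <> 'callback']
call_id=900: ✓ → 73
call_id=901: ✗
call_id=902: ✓ → 432
call_id=903: ✓ → 523
call_id=904: ✗
call_id=905: ✗
call_id=906: ✗
call_id=907: ✗
call_id=908: ✓ → 92
call_id=909: ✗
call_id=910: ✗
call_id=911: ✓ → 24
call_id=912: ✓ → 262
call_id=913: ✓ → 0
callback_sum = 73 + 432 + 523 + 92 + 24 + 262 = 1406
—
[line_min: line = 5]
call_id=900: ✗
call_id=901: ✗
call_id=902: ✗
call_id=903: ✗
call_id=904: ✓ → 419
call_id=905: ✗
call_id=906: ✗
call_id=907: ✗
call_id=908: ✓ → 92
call_id=909: ✗
call_id=910: ✗
call_id=911: ✗
call_id=912: ✓ → 262
call_id=913: ✗
line_min = MIN(419, 92, 262) = 92
—
[refused_sum: disposition = 'refused' AND agent IN ('A4', 'A6', 'A2')]
call_id=900: ✗
call_id=901: ✗
call_id=902: ✗
call_id=903: ✓ → 523
call_id=904: ✗
call_id=905: ✗
call_id=906: ✗
call_id=907: ✗
call_id=908: ✗
call_id=909: ✗
call_id=910: ✗
call_id=911: ✗
call_id=912: ✗
call_id=913: ✗
refused_sum = 523

callback_sum=1406, line_min=92, refused_sum=523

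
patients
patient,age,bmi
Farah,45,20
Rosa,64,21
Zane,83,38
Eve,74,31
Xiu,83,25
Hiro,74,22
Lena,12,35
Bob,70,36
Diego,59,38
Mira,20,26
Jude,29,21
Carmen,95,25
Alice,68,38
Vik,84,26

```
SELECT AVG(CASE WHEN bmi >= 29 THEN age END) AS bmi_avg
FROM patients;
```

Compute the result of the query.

61

patient=Farah: ✗
patient=Rosa: ✗
patient=Zane: ✓ → 83
patient=Eve: ✓ → 74
patient=Xiu: ✗
patient=Hiro: ✗
patient=Lena: ✓ → 12
patient=Bob: ✓ → 70
patient=Diego: ✓ → 59
patient=Mira: ✗
patient=Jude: ✗
patient=Carmen: ✗
patient=Alice: ✓ → 68
patient=Vik: ✗
bmi_avg = (83 + 74 + 12 + 70 + 59 + 68) / 6 = 61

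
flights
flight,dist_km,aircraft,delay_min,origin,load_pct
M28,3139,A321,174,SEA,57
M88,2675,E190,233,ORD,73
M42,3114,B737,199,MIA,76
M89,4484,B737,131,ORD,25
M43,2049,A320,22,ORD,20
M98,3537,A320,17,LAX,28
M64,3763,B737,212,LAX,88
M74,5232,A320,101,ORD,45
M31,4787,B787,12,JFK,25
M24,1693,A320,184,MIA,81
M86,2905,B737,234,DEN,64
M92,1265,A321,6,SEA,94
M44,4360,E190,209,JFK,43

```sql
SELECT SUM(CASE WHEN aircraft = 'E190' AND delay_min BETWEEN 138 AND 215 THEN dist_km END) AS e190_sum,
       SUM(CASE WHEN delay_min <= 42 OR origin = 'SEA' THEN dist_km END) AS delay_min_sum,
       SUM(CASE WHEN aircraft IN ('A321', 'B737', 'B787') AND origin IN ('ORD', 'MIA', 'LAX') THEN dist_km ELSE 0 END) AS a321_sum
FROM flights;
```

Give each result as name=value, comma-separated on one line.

[e190_sum: aircraft = 'E190' AND delay_min BETWEEN 138 AND 215]
flight=M28: ✗
flight=M88: ✗
flight=M42: ✗
flight=M89: ✗
flight=M43: ✗
flight=M98: ✗
flight=M64: ✗
flight=M74: ✗
flight=M31: ✗
flight=M24: ✗
flight=M86: ✗
flight=M92: ✗
flight=M44: ✓ → 4360
e190_sum = 4360
—
[delay_min_sum: delay_min <= 42 OR origin = 'SEA']
flight=M28: ✓ → 3139
flight=M88: ✗
flight=M42: ✗
flight=M89: ✗
flight=M43: ✓ → 2049
flight=M98: ✓ → 3537
flight=M64: ✗
flight=M74: ✗
flight=M31: ✓ → 4787
flight=M24: ✗
flight=M86: ✗
flight=M92: ✓ → 1265
flight=M44: ✗
delay_min_sum = 3139 + 2049 + 3537 + 4787 + 1265 = 14777
—
[a321_sum: aircraft IN ('A321', 'B737', 'B787') AND origin IN ('ORD', 'MIA', 'LAX')]
flight=M28: ✗
flight=M88: ✗
flight=M42: ✓ → 3114
flight=M89: ✓ → 4484
flight=M43: ✗
flight=M98: ✗
flight=M64: ✓ → 3763
flight=M74: ✗
flight=M31: ✗
flight=M24: ✗
flight=M86: ✗
flight=M92: ✗
flight=M44: ✗
a321_sum = 3114 + 4484 + 3763 = 11361

e190_sum=4360, delay_min_sum=14777, a321_sum=11361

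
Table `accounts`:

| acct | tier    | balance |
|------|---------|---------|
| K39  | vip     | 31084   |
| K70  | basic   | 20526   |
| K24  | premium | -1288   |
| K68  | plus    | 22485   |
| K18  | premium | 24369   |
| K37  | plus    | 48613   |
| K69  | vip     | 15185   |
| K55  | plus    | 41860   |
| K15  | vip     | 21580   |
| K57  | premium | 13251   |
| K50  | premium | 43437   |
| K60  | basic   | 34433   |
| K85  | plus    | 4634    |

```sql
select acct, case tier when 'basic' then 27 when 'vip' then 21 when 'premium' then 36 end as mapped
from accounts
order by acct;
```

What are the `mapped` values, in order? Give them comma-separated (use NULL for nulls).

21, 36, 36, NULL, 21, 36, NULL, 36, 27, NULL, 21, 27, NULL

acct=K15: tier='vip' → 21
acct=K18: tier='premium' → 36
acct=K24: tier='premium' → 36
acct=K37: (no match → NULL) → NULL
acct=K39: tier='vip' → 21
acct=K50: tier='premium' → 36
acct=K55: (no match → NULL) → NULL
acct=K57: tier='premium' → 36
acct=K60: tier='basic' → 27
acct=K68: (no match → NULL) → NULL
acct=K69: tier='vip' → 21
acct=K70: tier='basic' → 27
acct=K85: (no match → NULL) → NULL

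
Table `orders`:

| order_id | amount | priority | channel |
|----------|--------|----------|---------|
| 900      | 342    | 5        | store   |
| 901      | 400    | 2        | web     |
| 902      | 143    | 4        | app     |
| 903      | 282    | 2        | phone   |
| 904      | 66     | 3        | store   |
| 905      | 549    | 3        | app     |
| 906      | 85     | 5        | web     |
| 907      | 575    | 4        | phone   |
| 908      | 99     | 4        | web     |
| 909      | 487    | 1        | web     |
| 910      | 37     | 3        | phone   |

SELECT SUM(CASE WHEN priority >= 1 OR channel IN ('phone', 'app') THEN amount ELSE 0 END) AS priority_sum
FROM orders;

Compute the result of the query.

3065

order_id=900: ✓ → 342
order_id=901: ✓ → 400
order_id=902: ✓ → 143
order_id=903: ✓ → 282
order_id=904: ✓ → 66
order_id=905: ✓ → 549
order_id=906: ✓ → 85
order_id=907: ✓ → 575
order_id=908: ✓ → 99
order_id=909: ✓ → 487
order_id=910: ✓ → 37
priority_sum = 342 + 400 + 143 + 282 + 66 + 549 + 85 + 575 + 99 + 487 + 37 = 3065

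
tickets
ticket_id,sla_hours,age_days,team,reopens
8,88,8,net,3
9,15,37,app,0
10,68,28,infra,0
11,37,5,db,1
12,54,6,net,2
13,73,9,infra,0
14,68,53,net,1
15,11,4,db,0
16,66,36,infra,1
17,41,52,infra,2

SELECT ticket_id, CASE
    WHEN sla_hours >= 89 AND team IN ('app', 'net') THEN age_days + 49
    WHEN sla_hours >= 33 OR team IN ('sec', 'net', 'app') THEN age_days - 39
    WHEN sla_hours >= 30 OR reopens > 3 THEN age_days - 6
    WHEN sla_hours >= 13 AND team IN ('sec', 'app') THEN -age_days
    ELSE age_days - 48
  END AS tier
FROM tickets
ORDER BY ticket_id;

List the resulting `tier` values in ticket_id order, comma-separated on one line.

-31, -2, -11, -34, -33, -30, 14, -44, -3, 13

ticket_id=8: sla_hours >= 33 OR team IN ('sec', 'net', 'app') → -31
ticket_id=9: sla_hours >= 33 OR team IN ('sec', 'net', 'app') → -2
ticket_id=10: sla_hours >= 33 OR team IN ('sec', 'net', 'app') → -11
ticket_id=11: sla_hours >= 33 OR team IN ('sec', 'net', 'app') → -34
ticket_id=12: sla_hours >= 33 OR team IN ('sec', 'net', 'app') → -33
ticket_id=13: sla_hours >= 33 OR team IN ('sec', 'net', 'app') → -30
ticket_id=14: sla_hours >= 33 OR team IN ('sec', 'net', 'app') → 14
ticket_id=15: ELSE → -44
ticket_id=16: sla_hours >= 33 OR team IN ('sec', 'net', 'app') → -3
ticket_id=17: sla_hours >= 33 OR team IN ('sec', 'net', 'app') → 13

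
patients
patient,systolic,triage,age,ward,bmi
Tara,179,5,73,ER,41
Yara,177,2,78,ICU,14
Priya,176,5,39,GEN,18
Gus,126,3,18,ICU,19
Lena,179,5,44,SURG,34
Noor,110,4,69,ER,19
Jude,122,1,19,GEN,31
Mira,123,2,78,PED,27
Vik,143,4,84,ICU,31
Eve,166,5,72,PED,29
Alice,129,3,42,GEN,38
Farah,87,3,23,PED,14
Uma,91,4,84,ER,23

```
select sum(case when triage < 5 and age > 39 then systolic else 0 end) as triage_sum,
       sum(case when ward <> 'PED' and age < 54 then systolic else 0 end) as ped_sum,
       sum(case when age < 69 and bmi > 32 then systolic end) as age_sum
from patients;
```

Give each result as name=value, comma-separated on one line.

triage_sum=773, ped_sum=732, age_sum=308

[triage_sum: triage < 5 and age > 39]
patient=Tara: ✗
patient=Yara: ✓ → 177
patient=Priya: ✗
patient=Gus: ✗
patient=Lena: ✗
patient=Noor: ✓ → 110
patient=Jude: ✗
patient=Mira: ✓ → 123
patient=Vik: ✓ → 143
patient=Eve: ✗
patient=Alice: ✓ → 129
patient=Farah: ✗
patient=Uma: ✓ → 91
triage_sum = 177 + 110 + 123 + 143 + 129 + 91 = 773
—
[ped_sum: ward <> 'PED' and age < 54]
patient=Tara: ✗
patient=Yara: ✗
patient=Priya: ✓ → 176
patient=Gus: ✓ → 126
patient=Lena: ✓ → 179
patient=Noor: ✗
patient=Jude: ✓ → 122
patient=Mira: ✗
patient=Vik: ✗
patient=Eve: ✗
patient=Alice: ✓ → 129
patient=Farah: ✗
patient=Uma: ✗
ped_sum = 176 + 126 + 179 + 122 + 129 = 732
—
[age_sum: age < 69 and bmi > 32]
patient=Tara: ✗
patient=Yara: ✗
patient=Priya: ✗
patient=Gus: ✗
patient=Lena: ✓ → 179
patient=Noor: ✗
patient=Jude: ✗
patient=Mira: ✗
patient=Vik: ✗
patient=Eve: ✗
patient=Alice: ✓ → 129
patient=Farah: ✗
patient=Uma: ✗
age_sum = 179 + 129 = 308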